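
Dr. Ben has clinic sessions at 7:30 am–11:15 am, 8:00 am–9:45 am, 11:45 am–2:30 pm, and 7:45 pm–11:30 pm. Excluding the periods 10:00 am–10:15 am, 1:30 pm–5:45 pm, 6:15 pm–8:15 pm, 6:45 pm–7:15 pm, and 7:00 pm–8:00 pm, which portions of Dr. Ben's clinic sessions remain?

7:30 am–10:00 am, 10:15 am–11:15 am, 11:45 am–1:30 pm, 8:15 pm–11:30 pm

Merge the first list: 7:30 am–11:15 am, 11:45 am–2:30 pm, 7:45 pm–11:30 pm.
Merge the second list: 10:00 am–10:15 am, 1:30 pm–5:45 pm, 6:15 pm–8:15 pm.
7:30 am–11:15 am \ B = 7:30 am–10:00 am, 10:15 am–11:15 am.
11:45 am–2:30 pm \ B = 11:45 am–1:30 pm.
7:45 pm–11:30 pm \ B = 8:15 pm–11:30 pm.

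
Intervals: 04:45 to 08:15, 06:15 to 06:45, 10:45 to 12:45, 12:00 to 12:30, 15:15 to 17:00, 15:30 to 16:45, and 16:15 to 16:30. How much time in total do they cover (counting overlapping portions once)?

Merged: 04:45–08:15, 10:45–12:45, 15:15–17:00.
Lengths: 3 h 30 min + 2 h + 1 h 45 min = 7 h 15 min.

7 h 15 min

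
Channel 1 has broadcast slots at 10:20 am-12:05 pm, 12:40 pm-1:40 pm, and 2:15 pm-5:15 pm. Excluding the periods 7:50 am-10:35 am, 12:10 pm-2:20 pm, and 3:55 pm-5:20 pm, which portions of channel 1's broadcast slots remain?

10:35 am–12:05 pm, 2:20 pm–3:55 pm

10:20 am–12:05 pm \ B = 10:35 am–12:05 pm.
12:40 pm–1:40 pm: entirely removed.
2:15 pm–5:15 pm \ B = 2:20 pm–3:55 pm.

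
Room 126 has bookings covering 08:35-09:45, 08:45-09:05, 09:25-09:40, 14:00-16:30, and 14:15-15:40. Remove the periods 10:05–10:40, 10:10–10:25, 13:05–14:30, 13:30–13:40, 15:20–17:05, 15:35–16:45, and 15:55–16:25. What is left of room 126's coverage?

Merge the first list: 08:35-09:45, 14:00-16:30.
Merge the second list: 10:05-10:40, 13:05-14:30, 15:20-17:05.
08:35-09:45 is untouched.
14:00-16:30 with B removed leaves 14:30-15:20.

08:35-09:45, 14:30-15:20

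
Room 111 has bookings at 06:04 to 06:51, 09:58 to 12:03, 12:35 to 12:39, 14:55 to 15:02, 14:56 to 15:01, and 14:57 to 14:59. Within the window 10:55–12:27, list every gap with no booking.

After merging, the occupied span is 06:04–06:51, 09:58–12:03, 12:35–12:39, 14:55–15:02.
Complement within 10:55–12:27: 12:03–12:27.

12:03–12:27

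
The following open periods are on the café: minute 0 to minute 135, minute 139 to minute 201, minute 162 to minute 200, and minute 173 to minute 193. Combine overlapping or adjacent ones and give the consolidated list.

minute 0 to minute 135, minute 139 to minute 201

minute 139 to minute 201 is disjoint → start new block.
minute 162 to minute 200 overlaps/touches minute 139 to minute 201 → extend to minute 139 to minute 201.
minute 173 to minute 193 overlaps/touches minute 139 to minute 201 → extend to minute 139 to minute 201.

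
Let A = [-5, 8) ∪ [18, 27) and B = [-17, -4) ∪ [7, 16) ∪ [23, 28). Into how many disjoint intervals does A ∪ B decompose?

2

A ∪ B = [-17, 16), [18, 28).
That is 2 disjoint pieces.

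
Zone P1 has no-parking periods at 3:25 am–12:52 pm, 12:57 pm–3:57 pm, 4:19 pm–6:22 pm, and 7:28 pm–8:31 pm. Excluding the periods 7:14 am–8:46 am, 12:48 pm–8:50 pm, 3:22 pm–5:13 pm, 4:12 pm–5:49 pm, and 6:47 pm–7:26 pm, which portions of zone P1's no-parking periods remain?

Merge the second list: 7:14 am–8:46 am, 12:48 pm–8:50 pm.
3:25 am–12:52 pm with B removed leaves 3:25 am–7:14 am, 8:46 am–12:48 pm.
12:57 pm–3:57 pm lies entirely inside B → drops out.
4:19 pm–6:22 pm lies entirely inside B → drops out.
7:28 pm–8:31 pm lies entirely inside B → drops out.

3:25 am–7:14 am, 8:46 am–12:48 pm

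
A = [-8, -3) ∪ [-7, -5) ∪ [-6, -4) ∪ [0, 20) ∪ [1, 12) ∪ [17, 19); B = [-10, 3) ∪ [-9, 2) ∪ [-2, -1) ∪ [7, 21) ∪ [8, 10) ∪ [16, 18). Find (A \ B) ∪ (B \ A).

Merge the first list: [-8, -3), [0, 20).
Merge the second list: [-10, 3), [7, 21).
Only in the first: [3, 7).
Only in the second: [-10, -8), [-3, 0), [20, 21).
Together these are the periods covered by exactly one.

[-10, -8) ∪ [-3, 0) ∪ [3, 7) ∪ [20, 21)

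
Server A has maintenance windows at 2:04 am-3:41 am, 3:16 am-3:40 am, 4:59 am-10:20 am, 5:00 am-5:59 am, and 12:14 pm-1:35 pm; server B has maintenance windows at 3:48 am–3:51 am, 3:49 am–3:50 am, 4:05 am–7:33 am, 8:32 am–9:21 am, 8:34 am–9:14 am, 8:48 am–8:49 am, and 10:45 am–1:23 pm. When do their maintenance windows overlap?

First set merges to 2:04 am–3:41 am, 4:59 am–10:20 am, 12:14 pm–1:35 pm.
Second set merges to 3:48 am–3:51 am, 4:05 am–7:33 am, 8:32 am–9:21 am, 10:45 am–1:23 pm.
2:04 am–3:41 am falls entirely outside B.
4:59 am–10:20 am overlaps B on 4:59 am–7:33 am, 8:32 am–9:21 am.
12:14 pm–1:35 pm overlaps B on 12:14 pm–1:23 pm.

4:59 am–7:33 am, 8:32 am–9:21 am, 12:14 pm–1:23 pm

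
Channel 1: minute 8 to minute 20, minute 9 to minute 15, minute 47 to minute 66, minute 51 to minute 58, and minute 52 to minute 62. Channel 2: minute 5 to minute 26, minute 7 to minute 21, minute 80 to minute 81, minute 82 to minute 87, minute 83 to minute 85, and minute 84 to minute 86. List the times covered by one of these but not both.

minute 5 to minute 8, minute 20 to minute 26, minute 47 to minute 66, minute 80 to minute 81, minute 82 to minute 87

A, merged: minute 8 to minute 20, minute 47 to minute 66.
B, merged: minute 5 to minute 26, minute 80 to minute 81, minute 82 to minute 87.
A \ B = minute 47 to minute 66.
B \ A = minute 5 to minute 8, minute 20 to minute 26, minute 80 to minute 81, minute 82 to minute 87.
Union of the two gives the symmetric difference.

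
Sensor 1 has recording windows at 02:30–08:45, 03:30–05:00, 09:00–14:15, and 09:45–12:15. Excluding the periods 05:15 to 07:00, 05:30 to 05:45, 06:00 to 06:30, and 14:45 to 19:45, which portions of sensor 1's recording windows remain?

02:30–05:15, 07:00–08:45, 09:00–14:15

A, merged: 02:30–08:45, 09:00–14:15.
B, merged: 05:15–07:00, 14:45–19:45.
02:30–08:45 \ B = 02:30–05:15, 07:00–08:45.
09:00–14:15: nothing removed.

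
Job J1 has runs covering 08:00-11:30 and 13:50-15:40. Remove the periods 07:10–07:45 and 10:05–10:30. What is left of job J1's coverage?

08:00-10:05, 10:30-11:30, 13:50-15:40

08:00-11:30 with B removed leaves 08:00-10:05, 10:30-11:30.
13:50-15:40 is untouched.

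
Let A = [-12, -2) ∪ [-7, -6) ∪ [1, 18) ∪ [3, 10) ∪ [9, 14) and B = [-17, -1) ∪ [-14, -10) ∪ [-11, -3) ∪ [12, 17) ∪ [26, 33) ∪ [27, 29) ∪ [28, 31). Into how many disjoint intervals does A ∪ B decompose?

Merge the first list: [-12, -2), [1, 18).
Merge the second list: [-17, -1), [12, 17), [26, 33).
A ∪ B = [-17, -1), [1, 18), [26, 33).
That is 3 disjoint pieces.

3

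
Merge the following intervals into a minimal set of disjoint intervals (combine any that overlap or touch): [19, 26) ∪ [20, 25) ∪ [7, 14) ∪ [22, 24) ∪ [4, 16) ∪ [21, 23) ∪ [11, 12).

Sort by start: [4, 16), [7, 14), [11, 12), [19, 26), [20, 25), [21, 23), [22, 24).
[7, 14) overlaps/touches [4, 16) → extend to [4, 16).
[11, 12) overlaps/touches [4, 16) → extend to [4, 16).
[19, 26) is disjoint → start new block.
[20, 25) overlaps/touches [19, 26) → extend to [19, 26).
[21, 23) overlaps/touches [19, 26) → extend to [19, 26).
[22, 24) overlaps/touches [19, 26) → extend to [19, 26).

[4, 16) ∪ [19, 26)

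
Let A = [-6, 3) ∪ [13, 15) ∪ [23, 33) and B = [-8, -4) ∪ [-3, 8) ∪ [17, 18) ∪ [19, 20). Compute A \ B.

[-6, 3) minus B → [-4, -3).
[13, 15): no B overlap → unchanged.
[23, 33): no B overlap → unchanged.

[-4, -3) ∪ [13, 15) ∪ [23, 33)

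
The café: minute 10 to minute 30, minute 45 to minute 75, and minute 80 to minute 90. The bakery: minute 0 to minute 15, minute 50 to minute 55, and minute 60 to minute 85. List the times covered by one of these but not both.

minute 0 to minute 10, minute 15 to minute 30, minute 45 to minute 50, minute 55 to minute 60, minute 75 to minute 80, minute 85 to minute 90

Only in the first: minute 15 to minute 30, minute 45 to minute 50, minute 55 to minute 60, minute 85 to minute 90.
Only in the second: minute 0 to minute 10, minute 75 to minute 80.
Together these are the periods covered by exactly one.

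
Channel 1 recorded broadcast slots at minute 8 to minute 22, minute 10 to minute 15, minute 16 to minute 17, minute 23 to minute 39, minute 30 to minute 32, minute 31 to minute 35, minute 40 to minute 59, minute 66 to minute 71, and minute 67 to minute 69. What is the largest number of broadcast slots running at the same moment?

Walk the sorted start/end points keeping a running depth.
The depth first hits 3 at minute 31.

3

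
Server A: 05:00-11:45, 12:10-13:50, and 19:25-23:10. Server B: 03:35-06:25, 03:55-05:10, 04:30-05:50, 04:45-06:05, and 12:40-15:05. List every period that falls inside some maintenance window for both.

05:00–06:25, 12:40–13:50

Second set merges to 03:35–06:25, 12:40–15:05.
05:00–11:45 ∩ B → 05:00–06:25.
12:10–13:50 ∩ B → 12:40–13:50.
19:25–23:10 meets no B interval.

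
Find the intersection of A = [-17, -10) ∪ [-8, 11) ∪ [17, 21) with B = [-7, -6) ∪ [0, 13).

[-7, -6) ∪ [0, 11)

[-17, -10) falls entirely outside B.
[-8, 11) overlaps B on [-7, -6), [0, 11).
[17, 21) falls entirely outside B.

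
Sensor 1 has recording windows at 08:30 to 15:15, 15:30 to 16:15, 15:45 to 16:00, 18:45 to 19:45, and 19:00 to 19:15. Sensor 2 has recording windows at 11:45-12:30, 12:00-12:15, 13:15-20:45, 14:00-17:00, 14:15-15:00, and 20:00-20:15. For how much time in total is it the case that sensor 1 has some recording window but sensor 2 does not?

4 h

Merge the first list: 08:30-15:15, 15:30-16:15, 18:45-19:45.
Merge the second list: 11:45-12:30, 13:15-20:45.
A \ B = 08:30-11:45, 12:30-13:15.
Total: 3 h 15 min + 45 min = 4 h.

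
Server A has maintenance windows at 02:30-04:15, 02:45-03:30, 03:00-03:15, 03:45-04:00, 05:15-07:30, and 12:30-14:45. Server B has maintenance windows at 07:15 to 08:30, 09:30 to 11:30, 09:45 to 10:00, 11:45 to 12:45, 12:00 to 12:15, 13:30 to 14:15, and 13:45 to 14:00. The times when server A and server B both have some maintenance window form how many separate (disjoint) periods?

Merge the first list: 02:30-04:15, 05:15-07:30, 12:30-14:45.
Merge the second list: 07:15-08:30, 09:30-11:30, 11:45-12:45, 13:30-14:15.
A ∩ B = 07:15-07:30, 12:30-12:45, 13:30-14:15.
That is 3 disjoint pieces.

3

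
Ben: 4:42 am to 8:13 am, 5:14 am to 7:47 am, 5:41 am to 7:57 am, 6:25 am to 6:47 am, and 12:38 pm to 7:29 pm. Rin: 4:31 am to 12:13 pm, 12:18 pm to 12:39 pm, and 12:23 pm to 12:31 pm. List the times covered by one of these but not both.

4:31 am–4:42 am, 8:13 am–12:13 pm, 12:18 pm–12:38 pm, 12:39 pm–7:29 pm

First set merges to 4:42 am–8:13 am, 12:38 pm–7:29 pm.
Second set merges to 4:31 am–12:13 pm, 12:18 pm–12:39 pm.
Only in the first: 12:39 pm–7:29 pm.
Only in the second: 4:31 am–4:42 am, 8:13 am–12:13 pm, 12:18 pm–12:38 pm.
Together these are the periods covered by exactly one.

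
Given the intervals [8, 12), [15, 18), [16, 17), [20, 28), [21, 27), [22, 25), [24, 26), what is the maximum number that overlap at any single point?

At 24, 4 of the intervals are simultaneously active.
No point has more.

4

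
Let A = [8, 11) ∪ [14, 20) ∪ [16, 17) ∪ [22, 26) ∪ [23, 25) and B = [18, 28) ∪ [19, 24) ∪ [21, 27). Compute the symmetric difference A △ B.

First set merges to [8, 11), [14, 20), [22, 26).
Second set merges to [18, 28).
Only in the first: [8, 11), [14, 18).
Only in the second: [20, 22), [26, 28).
Together these are the periods covered by exactly one.

[8, 11) ∪ [14, 18) ∪ [20, 22) ∪ [26, 28)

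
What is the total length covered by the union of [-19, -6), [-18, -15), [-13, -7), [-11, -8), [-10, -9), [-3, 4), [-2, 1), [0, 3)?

20

Merged: [-19, -6), [-3, 4).
Lengths: 13 + 7 = 20.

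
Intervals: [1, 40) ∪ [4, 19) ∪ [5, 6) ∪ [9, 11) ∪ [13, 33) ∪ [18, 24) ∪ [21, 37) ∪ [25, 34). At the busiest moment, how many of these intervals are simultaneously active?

4

Walk the sorted start/end points keeping a running depth.
The depth first hits 4 at 18.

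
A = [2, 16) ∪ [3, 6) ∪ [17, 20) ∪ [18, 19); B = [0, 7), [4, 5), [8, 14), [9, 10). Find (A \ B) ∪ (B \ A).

First set merges to [2, 16), [17, 20).
Second set merges to [0, 7), [8, 14).
A but not B: [7, 8), [14, 16), [17, 20).
B but not A: [0, 2).
Combining gives A △ B.

[0, 2) ∪ [7, 8) ∪ [14, 16) ∪ [17, 20)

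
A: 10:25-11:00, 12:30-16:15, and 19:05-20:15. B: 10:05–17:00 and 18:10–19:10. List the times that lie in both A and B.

10:25–11:00, 12:30–16:15, 19:05–19:10

10:25–11:00 meets the second set on 10:25–11:00.
12:30–16:15 meets the second set on 12:30–16:15.
19:05–20:15 meets the second set on 19:05–19:10.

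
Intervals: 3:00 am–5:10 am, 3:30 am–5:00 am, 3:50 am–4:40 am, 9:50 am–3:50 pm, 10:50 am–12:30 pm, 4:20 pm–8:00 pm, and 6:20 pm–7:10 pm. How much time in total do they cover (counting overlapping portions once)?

Merged: 3:00 am–5:10 am, 9:50 am–3:50 pm, 4:20 pm–8:00 pm.
Lengths: 2 h 10 min + 6 h + 3 h 40 min = 11 h 50 min.

11 h 50 min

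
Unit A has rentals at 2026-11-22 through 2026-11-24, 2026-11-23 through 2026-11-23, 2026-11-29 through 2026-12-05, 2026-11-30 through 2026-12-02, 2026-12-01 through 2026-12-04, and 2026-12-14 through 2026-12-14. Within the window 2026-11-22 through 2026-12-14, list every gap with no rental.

The merged coverage is 2026-11-22 through 2026-11-24, 2026-11-29 through 2026-12-05, 2026-12-14 through 2026-12-14.
Complement within 2026-11-22 through 2026-12-14: 2026-11-25 through 2026-11-28, 2026-12-06 through 2026-12-13.

2026-11-25 through 2026-11-28, 2026-12-06 through 2026-12-13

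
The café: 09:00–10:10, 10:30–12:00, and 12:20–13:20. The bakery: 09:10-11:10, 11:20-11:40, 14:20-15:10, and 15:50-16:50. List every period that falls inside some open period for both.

09:00-10:10 overlaps B on 09:10-10:10.
10:30-12:00 overlaps B on 10:30-11:10, 11:20-11:40.
12:20-13:20 falls entirely outside B.

09:10-10:10, 10:30-11:10, 11:20-11:40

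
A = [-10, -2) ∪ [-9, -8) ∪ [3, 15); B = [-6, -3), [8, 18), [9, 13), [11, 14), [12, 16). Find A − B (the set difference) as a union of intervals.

Merge the first list: [-10, -2), [3, 15).
Merge the second list: [-6, -3), [8, 18).
[-10, -2) minus B → [-10, -6), [-3, -2).
[3, 15) minus B → [3, 8).

[-10, -6) ∪ [-3, -2) ∪ [3, 8)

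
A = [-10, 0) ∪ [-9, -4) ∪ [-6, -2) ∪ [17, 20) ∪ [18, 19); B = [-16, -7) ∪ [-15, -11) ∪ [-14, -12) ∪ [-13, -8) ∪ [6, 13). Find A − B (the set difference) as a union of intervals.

Merge the first list: [-10, 0), [17, 20).
Merge the second list: [-16, -7), [6, 13).
[-10, 0) \ B = [-7, 0).
[17, 20): nothing removed.

[-7, 0) ∪ [17, 20)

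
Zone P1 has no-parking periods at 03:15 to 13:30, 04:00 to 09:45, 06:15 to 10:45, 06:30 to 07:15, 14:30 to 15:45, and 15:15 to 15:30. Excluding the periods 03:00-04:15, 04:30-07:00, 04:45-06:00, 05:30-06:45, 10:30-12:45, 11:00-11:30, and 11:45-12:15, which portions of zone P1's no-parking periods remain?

04:15-04:30, 07:00-10:30, 12:45-13:30, 14:30-15:45

First set merges to 03:15-13:30, 14:30-15:45.
Second set merges to 03:00-04:15, 04:30-07:00, 10:30-12:45.
03:15-13:30 \ B = 04:15-04:30, 07:00-10:30, 12:45-13:30.
14:30-15:45: nothing removed.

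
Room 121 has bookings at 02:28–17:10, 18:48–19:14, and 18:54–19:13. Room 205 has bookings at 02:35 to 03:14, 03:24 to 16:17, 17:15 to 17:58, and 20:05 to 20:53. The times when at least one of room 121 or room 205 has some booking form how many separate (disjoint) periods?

Merge the first list: 02:28–17:10, 18:48–19:14.
A ∪ B = 02:28–17:10, 17:15–17:58, 18:48–19:14, 20:05–20:53.
That is 4 disjoint pieces.

4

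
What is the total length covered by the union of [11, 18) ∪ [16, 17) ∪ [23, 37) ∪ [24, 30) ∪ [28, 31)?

21

Merged: [11, 18), [23, 37).
Lengths: 7 + 14 = 21.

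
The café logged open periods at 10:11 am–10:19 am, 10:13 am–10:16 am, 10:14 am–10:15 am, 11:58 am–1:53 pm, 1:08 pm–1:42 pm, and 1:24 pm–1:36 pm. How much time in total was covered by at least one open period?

Merged: 10:11 am–10:19 am, 11:58 am–1:53 pm.
Lengths: 8 min + 1 h 55 min = 2 h 3 min.

2 h 3 min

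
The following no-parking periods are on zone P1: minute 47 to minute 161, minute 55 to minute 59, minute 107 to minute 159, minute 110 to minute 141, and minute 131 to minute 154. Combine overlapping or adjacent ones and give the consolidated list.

minute 55 to minute 59 overlaps/touches minute 47 to minute 161 → extend to minute 47 to minute 161.
minute 107 to minute 159 overlaps/touches minute 47 to minute 161 → extend to minute 47 to minute 161.
minute 110 to minute 141 overlaps/touches minute 47 to minute 161 → extend to minute 47 to minute 161.
minute 131 to minute 154 overlaps/touches minute 47 to minute 161 → extend to minute 47 to minute 161.

minute 47 to minute 161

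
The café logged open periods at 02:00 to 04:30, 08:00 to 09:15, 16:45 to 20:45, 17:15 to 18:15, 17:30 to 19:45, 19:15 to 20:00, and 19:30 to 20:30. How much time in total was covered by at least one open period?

7 h 45 min

Merged: 02:00-04:30, 08:00-09:15, 16:45-20:45.
Lengths: 2 h 30 min + 1 h 15 min + 4 h = 7 h 45 min.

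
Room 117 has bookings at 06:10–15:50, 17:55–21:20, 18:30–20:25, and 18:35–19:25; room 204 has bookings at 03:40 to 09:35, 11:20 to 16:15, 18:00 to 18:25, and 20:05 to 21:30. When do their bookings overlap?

First set merges to 06:10-15:50, 17:55-21:20.
06:10-15:50 overlaps B on 06:10-09:35, 11:20-15:50.
17:55-21:20 overlaps B on 18:00-18:25, 20:05-21:20.

06:10-09:35, 11:20-15:50, 18:00-18:25, 20:05-21:20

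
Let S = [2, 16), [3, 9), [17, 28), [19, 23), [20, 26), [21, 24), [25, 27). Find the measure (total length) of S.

25

Merged: [2, 16), [17, 28).
Lengths: 14 + 11 = 25.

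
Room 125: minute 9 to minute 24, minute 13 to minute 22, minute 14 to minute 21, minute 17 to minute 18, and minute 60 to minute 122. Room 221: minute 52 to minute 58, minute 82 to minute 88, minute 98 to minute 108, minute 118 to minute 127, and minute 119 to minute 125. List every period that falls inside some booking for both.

minute 82 to minute 88, minute 98 to minute 108, minute 118 to minute 122

A, merged: minute 9 to minute 24, minute 60 to minute 122.
B, merged: minute 52 to minute 58, minute 82 to minute 88, minute 98 to minute 108, minute 118 to minute 127.
minute 9 to minute 24 meets no B interval.
minute 60 to minute 122 ∩ B → minute 82 to minute 88, minute 98 to minute 108, minute 118 to minute 122.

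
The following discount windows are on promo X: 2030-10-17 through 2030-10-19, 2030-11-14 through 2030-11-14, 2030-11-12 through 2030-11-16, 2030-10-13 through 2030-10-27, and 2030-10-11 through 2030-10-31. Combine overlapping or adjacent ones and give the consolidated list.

Sort by start: 2030-10-11 through 2030-10-31, 2030-10-13 through 2030-10-27, 2030-10-17 through 2030-10-19, 2030-11-12 through 2030-11-16, 2030-11-14 through 2030-11-14.
2030-10-13 through 2030-10-27 overlaps/touches 2030-10-11 through 2030-10-31 → extend to 2030-10-11 through 2030-10-31.
2030-10-17 through 2030-10-19 overlaps/touches 2030-10-11 through 2030-10-31 → extend to 2030-10-11 through 2030-10-31.
2030-11-12 through 2030-11-16 is disjoint → start new block.
2030-11-14 through 2030-11-14 overlaps/touches 2030-11-12 through 2030-11-16 → extend to 2030-11-12 through 2030-11-16.

2030-10-11 through 2030-10-31, 2030-11-12 through 2030-11-16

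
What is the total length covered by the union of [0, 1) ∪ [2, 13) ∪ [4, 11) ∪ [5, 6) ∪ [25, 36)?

Merged: [0, 1), [2, 13), [25, 36).
Lengths: 1 + 11 + 11 = 23.

23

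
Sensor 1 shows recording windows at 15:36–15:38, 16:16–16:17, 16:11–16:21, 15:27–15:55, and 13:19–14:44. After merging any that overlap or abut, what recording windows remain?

Sort by start: 13:19-14:44, 15:27-15:55, 15:36-15:38, 16:11-16:21, 16:16-16:17.
15:27-15:55 is disjoint → start new block.
15:36-15:38 overlaps/touches 15:27-15:55 → extend to 15:27-15:55.
16:11-16:21 is disjoint → start new block.
16:16-16:17 overlaps/touches 16:11-16:21 → extend to 16:11-16:21.

13:19-14:44, 15:27-15:55, 16:11-16:21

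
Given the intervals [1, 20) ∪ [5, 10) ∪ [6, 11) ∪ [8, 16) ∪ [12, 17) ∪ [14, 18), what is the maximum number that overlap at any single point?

4

Walk the sorted start/end points keeping a running depth.
The depth first hits 4 at 8.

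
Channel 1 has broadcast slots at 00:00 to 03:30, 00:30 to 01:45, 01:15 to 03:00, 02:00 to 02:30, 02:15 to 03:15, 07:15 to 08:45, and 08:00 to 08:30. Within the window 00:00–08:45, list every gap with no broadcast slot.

03:30–07:15

Covered (merged): 00:00–03:30, 07:15–08:45.
Uncovered inside 00:00–08:45: 03:30–07:15.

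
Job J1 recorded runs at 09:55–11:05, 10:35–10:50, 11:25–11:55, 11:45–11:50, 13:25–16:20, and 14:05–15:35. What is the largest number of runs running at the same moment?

At 10:35, 2 of the intervals are simultaneously active.
No point has more.

2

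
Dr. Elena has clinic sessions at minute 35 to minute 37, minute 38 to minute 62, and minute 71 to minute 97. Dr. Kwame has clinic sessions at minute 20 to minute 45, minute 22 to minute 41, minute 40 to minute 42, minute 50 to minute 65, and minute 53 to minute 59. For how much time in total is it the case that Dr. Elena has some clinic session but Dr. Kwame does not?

31 minutes

B, merged: minute 20 to minute 45, minute 50 to minute 65.
A \ B = minute 45 to minute 50, minute 71 to minute 97.
Total: 5 minutes + 26 minutes = 31 minutes.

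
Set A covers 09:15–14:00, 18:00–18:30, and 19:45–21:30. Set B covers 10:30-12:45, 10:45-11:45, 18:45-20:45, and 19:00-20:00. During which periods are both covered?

10:30–12:45, 19:45–20:45

Second set merges to 10:30–12:45, 18:45–20:45.
09:15–14:00 overlaps B on 10:30–12:45.
18:00–18:30 falls entirely outside B.
19:45–21:30 overlaps B on 19:45–20:45.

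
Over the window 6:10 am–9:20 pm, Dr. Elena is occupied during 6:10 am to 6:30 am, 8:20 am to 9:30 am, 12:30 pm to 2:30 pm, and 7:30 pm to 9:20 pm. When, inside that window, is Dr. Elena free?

The merged coverage is 6:10 am-6:30 am, 8:20 am-9:30 am, 12:30 pm-2:30 pm, 7:30 pm-9:20 pm.
Complement within 6:10 am-9:20 pm: 6:30 am-8:20 am, 9:30 am-12:30 pm, 2:30 pm-7:30 pm.

6:30 am-8:20 am, 9:30 am-12:30 pm, 2:30 pm-7:30 pm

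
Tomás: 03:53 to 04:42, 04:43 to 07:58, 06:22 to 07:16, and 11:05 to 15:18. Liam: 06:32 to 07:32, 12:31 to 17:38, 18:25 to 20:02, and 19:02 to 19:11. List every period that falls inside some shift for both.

A, merged: 03:53–04:42, 04:43–07:58, 11:05–15:18.
B, merged: 06:32–07:32, 12:31–17:38, 18:25–20:02.
03:53–04:42: no overlap with the second set.
04:43–07:58 meets the second set on 06:32–07:32.
11:05–15:18 meets the second set on 12:31–15:18.

06:32–07:32, 12:31–15:18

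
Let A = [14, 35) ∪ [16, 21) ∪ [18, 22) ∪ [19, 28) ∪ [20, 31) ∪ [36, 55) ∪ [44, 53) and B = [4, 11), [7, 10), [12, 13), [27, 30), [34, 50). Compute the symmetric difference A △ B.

First set merges to [14, 35), [36, 55).
Second set merges to [4, 11), [12, 13), [27, 30), [34, 50).
A but not B: [14, 27), [30, 34), [50, 55).
B but not A: [4, 11), [12, 13), [35, 36).
Combining gives A △ B.

[4, 11) ∪ [12, 13) ∪ [14, 27) ∪ [30, 34) ∪ [35, 36) ∪ [50, 55)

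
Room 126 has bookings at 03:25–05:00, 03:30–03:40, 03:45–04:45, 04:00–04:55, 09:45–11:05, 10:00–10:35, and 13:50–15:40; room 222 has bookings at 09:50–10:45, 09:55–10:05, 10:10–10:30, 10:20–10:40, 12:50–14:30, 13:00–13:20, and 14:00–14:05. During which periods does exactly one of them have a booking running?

03:25–05:00, 09:45–09:50, 10:45–11:05, 12:50–13:50, 14:30–15:40

A, merged: 03:25–05:00, 09:45–11:05, 13:50–15:40.
B, merged: 09:50–10:45, 12:50–14:30.
Only in the first: 03:25–05:00, 09:45–09:50, 10:45–11:05, 14:30–15:40.
Only in the second: 12:50–13:50.
Together these are the periods covered by exactly one.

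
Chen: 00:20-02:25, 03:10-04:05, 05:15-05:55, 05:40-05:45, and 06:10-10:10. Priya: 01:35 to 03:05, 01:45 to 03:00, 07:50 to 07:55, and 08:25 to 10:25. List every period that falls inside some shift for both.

Merge the first list: 00:20–02:25, 03:10–04:05, 05:15–05:55, 06:10–10:10.
Merge the second list: 01:35–03:05, 07:50–07:55, 08:25–10:25.
00:20–02:25 ∩ B → 01:35–02:25.
03:10–04:05 meets no B interval.
05:15–05:55 meets no B interval.
06:10–10:10 ∩ B → 07:50–07:55, 08:25–10:10.

01:35–02:25, 07:50–07:55, 08:25–10:10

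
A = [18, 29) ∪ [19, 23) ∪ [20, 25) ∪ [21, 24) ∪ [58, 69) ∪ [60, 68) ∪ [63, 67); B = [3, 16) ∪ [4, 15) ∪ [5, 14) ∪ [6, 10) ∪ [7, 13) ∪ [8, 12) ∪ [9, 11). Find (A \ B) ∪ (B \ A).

A, merged: [18, 29), [58, 69).
B, merged: [3, 16).
Only in the first: [18, 29), [58, 69).
Only in the second: [3, 16).
Together these are the periods covered by exactly one.

[3, 16) ∪ [18, 29) ∪ [58, 69)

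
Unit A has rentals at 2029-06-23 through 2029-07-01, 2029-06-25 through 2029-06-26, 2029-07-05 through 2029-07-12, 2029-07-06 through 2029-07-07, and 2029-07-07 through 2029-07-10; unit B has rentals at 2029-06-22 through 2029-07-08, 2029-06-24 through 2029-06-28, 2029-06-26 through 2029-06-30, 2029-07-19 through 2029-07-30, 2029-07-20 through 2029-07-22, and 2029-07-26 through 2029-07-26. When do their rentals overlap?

2029-06-23 through 2029-07-01, 2029-07-05 through 2029-07-08

First set merges to 2029-06-23 through 2029-07-01, 2029-07-05 through 2029-07-12.
Second set merges to 2029-06-22 through 2029-07-08, 2029-07-19 through 2029-07-30.
2029-06-23 through 2029-07-01 meets the second set on 2029-06-23 through 2029-07-01.
2029-07-05 through 2029-07-12 meets the second set on 2029-07-05 through 2029-07-08.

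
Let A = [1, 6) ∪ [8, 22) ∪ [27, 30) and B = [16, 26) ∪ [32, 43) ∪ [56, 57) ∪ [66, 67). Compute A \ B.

[1, 6) ∪ [8, 16) ∪ [27, 30)

[1, 6) is untouched.
[8, 22) with B removed leaves [8, 16).
[27, 30) is untouched.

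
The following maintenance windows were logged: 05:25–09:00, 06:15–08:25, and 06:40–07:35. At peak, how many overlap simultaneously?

Sweep endpoints in order; track running count of active intervals.
Peak of 3 reached at 06:40.

3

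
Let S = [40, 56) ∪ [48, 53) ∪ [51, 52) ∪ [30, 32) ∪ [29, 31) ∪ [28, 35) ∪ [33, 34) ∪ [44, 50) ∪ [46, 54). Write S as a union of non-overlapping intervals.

[28, 35) ∪ [40, 56)

Sort by start: [28, 35), [29, 31), [30, 32), [33, 34), [40, 56), [44, 50), [46, 54), [48, 53), [51, 52).
[29, 31) overlaps/touches [28, 35) → extend to [28, 35).
[30, 32) overlaps/touches [28, 35) → extend to [28, 35).
[33, 34) overlaps/touches [28, 35) → extend to [28, 35).
[40, 56) is disjoint → start new block.
[44, 50) overlaps/touches [40, 56) → extend to [40, 56).
[46, 54) overlaps/touches [40, 56) → extend to [40, 56).
[48, 53) overlaps/touches [40, 56) → extend to [40, 56).
[51, 52) overlaps/touches [40, 56) → extend to [40, 56).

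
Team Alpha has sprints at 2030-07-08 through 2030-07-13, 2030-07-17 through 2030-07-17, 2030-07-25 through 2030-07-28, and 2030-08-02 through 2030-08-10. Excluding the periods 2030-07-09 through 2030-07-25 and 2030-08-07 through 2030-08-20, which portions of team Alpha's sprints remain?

2030-07-08 through 2030-07-13 \ B = 2030-07-08 through 2030-07-08.
2030-07-17 through 2030-07-17: entirely removed.
2030-07-25 through 2030-07-28 \ B = 2030-07-26 through 2030-07-28.
2030-08-02 through 2030-08-10 \ B = 2030-08-02 through 2030-08-06.

2030-07-08 through 2030-07-08, 2030-07-26 through 2030-07-28, 2030-08-02 through 2030-08-06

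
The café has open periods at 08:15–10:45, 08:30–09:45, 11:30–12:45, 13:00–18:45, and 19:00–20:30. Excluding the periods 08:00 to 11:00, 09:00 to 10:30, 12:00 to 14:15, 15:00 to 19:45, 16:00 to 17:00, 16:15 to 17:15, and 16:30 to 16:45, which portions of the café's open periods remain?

11:30–12:00, 14:15–15:00, 19:45–20:30

Merge the first list: 08:15–10:45, 11:30–12:45, 13:00–18:45, 19:00–20:30.
Merge the second list: 08:00–11:00, 12:00–14:15, 15:00–19:45.
08:15–10:45: fully covered by B → removed.
11:30–12:45 minus B → 11:30–12:00.
13:00–18:45 minus B → 14:15–15:00.
19:00–20:30 minus B → 19:45–20:30.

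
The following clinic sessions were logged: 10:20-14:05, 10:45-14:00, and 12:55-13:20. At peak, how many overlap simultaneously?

At 12:55, 3 of the intervals are simultaneously active.
No point has more.

3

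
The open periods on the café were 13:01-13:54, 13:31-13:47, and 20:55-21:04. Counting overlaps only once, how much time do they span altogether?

Merged: 13:01–13:54, 20:55–21:04.
Lengths: 53 min + 9 min = 1 h 2 min.

1 h 2 min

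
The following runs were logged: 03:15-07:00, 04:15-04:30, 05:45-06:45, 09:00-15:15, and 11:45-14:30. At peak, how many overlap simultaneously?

2

At 04:15, 2 of the intervals are simultaneously active.
No point has more.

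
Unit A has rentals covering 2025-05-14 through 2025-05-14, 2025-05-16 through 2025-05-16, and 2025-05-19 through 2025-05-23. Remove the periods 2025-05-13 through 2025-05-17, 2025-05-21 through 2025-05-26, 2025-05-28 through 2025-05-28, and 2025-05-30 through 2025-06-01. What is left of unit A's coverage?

2025-05-14 through 2025-05-14: entirely removed.
2025-05-16 through 2025-05-16: entirely removed.
2025-05-19 through 2025-05-23 \ B = 2025-05-19 through 2025-05-20.

2025-05-19 through 2025-05-20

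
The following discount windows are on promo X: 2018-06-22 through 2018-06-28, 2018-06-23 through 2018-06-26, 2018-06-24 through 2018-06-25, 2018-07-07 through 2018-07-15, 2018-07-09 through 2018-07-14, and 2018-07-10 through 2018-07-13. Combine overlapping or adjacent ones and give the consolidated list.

2018-06-23 through 2018-06-26 overlaps/touches 2018-06-22 through 2018-06-28 → extend to 2018-06-22 through 2018-06-28.
2018-06-24 through 2018-06-25 overlaps/touches 2018-06-22 through 2018-06-28 → extend to 2018-06-22 through 2018-06-28.
2018-07-07 through 2018-07-15 is disjoint → start new block.
2018-07-09 through 2018-07-14 overlaps/touches 2018-07-07 through 2018-07-15 → extend to 2018-07-07 through 2018-07-15.
2018-07-10 through 2018-07-13 overlaps/touches 2018-07-07 through 2018-07-15 → extend to 2018-07-07 through 2018-07-15.

2018-06-22 through 2018-06-28, 2018-07-07 through 2018-07-15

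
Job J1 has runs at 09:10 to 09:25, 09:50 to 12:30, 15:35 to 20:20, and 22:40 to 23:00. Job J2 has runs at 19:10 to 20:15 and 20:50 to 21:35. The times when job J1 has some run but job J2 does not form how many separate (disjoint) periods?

5

A \ B = 09:10–09:25, 09:50–12:30, 15:35–19:10, 20:15–20:20, 22:40–23:00.
That is 5 disjoint pieces.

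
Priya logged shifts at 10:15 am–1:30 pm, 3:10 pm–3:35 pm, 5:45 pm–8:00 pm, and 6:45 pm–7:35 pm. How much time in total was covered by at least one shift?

5 h 55 min

Merged: 10:15 am–1:30 pm, 3:10 pm–3:35 pm, 5:45 pm–8:00 pm.
Lengths: 3 h 15 min + 25 min + 2 h 15 min = 5 h 55 min.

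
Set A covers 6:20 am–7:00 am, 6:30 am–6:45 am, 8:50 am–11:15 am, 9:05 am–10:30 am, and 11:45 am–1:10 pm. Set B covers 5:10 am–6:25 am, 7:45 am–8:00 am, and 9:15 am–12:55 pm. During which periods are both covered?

6:20 am–6:25 am, 9:15 am–11:15 am, 11:45 am–12:55 pm

A, merged: 6:20 am–7:00 am, 8:50 am–11:15 am, 11:45 am–1:10 pm.
6:20 am–7:00 am meets the second set on 6:20 am–6:25 am.
8:50 am–11:15 am meets the second set on 9:15 am–11:15 am.
11:45 am–1:10 pm meets the second set on 11:45 am–12:55 pm.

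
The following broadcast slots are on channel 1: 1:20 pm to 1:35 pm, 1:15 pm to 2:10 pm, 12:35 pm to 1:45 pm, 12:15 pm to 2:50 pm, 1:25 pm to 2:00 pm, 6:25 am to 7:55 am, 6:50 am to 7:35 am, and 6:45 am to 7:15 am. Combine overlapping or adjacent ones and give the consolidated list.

6:25 am-7:55 am, 12:15 pm-2:50 pm

Sort by start: 6:25 am-7:55 am, 6:45 am-7:15 am, 6:50 am-7:35 am, 12:15 pm-2:50 pm, 12:35 pm-1:45 pm, 1:15 pm-2:10 pm, 1:20 pm-1:35 pm, 1:25 pm-2:00 pm.
6:45 am-7:15 am overlaps/touches 6:25 am-7:55 am → extend to 6:25 am-7:55 am.
6:50 am-7:35 am overlaps/touches 6:25 am-7:55 am → extend to 6:25 am-7:55 am.
12:15 pm-2:50 pm is disjoint → start new block.
12:35 pm-1:45 pm overlaps/touches 12:15 pm-2:50 pm → extend to 12:15 pm-2:50 pm.
1:15 pm-2:10 pm overlaps/touches 12:15 pm-2:50 pm → extend to 12:15 pm-2:50 pm.
1:20 pm-1:35 pm overlaps/touches 12:15 pm-2:50 pm → extend to 12:15 pm-2:50 pm.
1:25 pm-2:00 pm overlaps/touches 12:15 pm-2:50 pm → extend to 12:15 pm-2:50 pm.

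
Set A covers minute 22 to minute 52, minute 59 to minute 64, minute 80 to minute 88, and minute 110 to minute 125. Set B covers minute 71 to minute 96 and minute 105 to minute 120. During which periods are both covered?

minute 22 to minute 52 falls entirely outside B.
minute 59 to minute 64 falls entirely outside B.
minute 80 to minute 88 overlaps B on minute 80 to minute 88.
minute 110 to minute 125 overlaps B on minute 110 to minute 120.

minute 80 to minute 88, minute 110 to minute 120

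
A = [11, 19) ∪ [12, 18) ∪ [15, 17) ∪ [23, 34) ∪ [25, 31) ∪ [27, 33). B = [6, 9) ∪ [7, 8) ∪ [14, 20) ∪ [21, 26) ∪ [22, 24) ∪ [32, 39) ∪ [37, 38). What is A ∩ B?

[14, 19) ∪ [23, 26) ∪ [32, 34)

A, merged: [11, 19), [23, 34).
B, merged: [6, 9), [14, 20), [21, 26), [32, 39).
[11, 19) ∩ B → [14, 19).
[23, 34) ∩ B → [23, 26), [32, 34).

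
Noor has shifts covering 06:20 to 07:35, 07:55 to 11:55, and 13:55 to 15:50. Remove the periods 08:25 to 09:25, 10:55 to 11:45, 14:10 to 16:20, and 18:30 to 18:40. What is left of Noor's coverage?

06:20–07:35, 07:55–08:25, 09:25–10:55, 11:45–11:55, 13:55–14:10

06:20–07:35: nothing removed.
07:55–11:55 \ B = 07:55–08:25, 09:25–10:55, 11:45–11:55.
13:55–15:50 \ B = 13:55–14:10.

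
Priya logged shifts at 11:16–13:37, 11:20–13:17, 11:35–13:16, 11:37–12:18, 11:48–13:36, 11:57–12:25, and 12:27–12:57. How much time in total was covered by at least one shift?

Merged: 11:16–13:37.
Length: 2 h 21 min.

2 h 21 min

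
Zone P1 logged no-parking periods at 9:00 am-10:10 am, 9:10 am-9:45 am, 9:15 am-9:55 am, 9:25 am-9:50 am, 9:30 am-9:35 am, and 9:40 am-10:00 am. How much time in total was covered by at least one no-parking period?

Merged: 9:00 am–10:10 am.
Length: 1 h 10 min.

1 h 10 min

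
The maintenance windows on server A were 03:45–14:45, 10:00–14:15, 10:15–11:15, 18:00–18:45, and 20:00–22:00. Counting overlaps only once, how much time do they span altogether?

Merged: 03:45–14:45, 18:00–18:45, 20:00–22:00.
Lengths: 11 h + 45 min + 2 h = 13 h 45 min.

13 h 45 min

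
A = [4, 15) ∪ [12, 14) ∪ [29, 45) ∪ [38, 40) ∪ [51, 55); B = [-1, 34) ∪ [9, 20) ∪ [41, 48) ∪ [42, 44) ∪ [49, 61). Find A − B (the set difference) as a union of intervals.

[34, 41)

Merge the first list: [4, 15), [29, 45), [51, 55).
Merge the second list: [-1, 34), [41, 48), [49, 61).
[4, 15): entirely removed.
[29, 45) \ B = [34, 41).
[51, 55): entirely removed.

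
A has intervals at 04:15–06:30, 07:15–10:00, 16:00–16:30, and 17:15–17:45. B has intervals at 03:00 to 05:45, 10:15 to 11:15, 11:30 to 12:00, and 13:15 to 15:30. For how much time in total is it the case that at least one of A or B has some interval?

A ∪ B = 03:00–06:30, 07:15–10:00, 10:15–11:15, 11:30–12:00, 13:15–15:30, 16:00–16:30, 17:15–17:45.
Total: 3 h 30 min + 2 h 45 min + 1 h + 30 min + 2 h 15 min + 30 min + 30 min = 11 h.

11 h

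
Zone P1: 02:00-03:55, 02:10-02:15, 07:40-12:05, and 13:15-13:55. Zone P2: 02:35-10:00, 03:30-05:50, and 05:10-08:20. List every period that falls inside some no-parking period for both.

A, merged: 02:00-03:55, 07:40-12:05, 13:15-13:55.
B, merged: 02:35-10:00.
02:00-03:55 overlaps B on 02:35-03:55.
07:40-12:05 overlaps B on 07:40-10:00.
13:15-13:55 falls entirely outside B.

02:35-03:55, 07:40-10:00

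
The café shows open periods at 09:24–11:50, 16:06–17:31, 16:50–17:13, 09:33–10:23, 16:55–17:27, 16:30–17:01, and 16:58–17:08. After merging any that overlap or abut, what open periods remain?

09:24–11:50, 16:06–17:31

Sort by start: 09:24–11:50, 09:33–10:23, 16:06–17:31, 16:30–17:01, 16:50–17:13, 16:55–17:27, 16:58–17:08.
09:33–10:23 overlaps/touches 09:24–11:50 → extend to 09:24–11:50.
16:06–17:31 is disjoint → start new block.
16:30–17:01 overlaps/touches 16:06–17:31 → extend to 16:06–17:31.
16:50–17:13 overlaps/touches 16:06–17:31 → extend to 16:06–17:31.
16:55–17:27 overlaps/touches 16:06–17:31 → extend to 16:06–17:31.
16:58–17:08 overlaps/touches 16:06–17:31 → extend to 16:06–17:31.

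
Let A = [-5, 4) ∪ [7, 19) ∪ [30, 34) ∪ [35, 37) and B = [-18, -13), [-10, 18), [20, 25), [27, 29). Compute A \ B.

[-5, 4): fully covered by B → removed.
[7, 19) minus B → [18, 19).
[30, 34): no B overlap → unchanged.
[35, 37): no B overlap → unchanged.

[18, 19) ∪ [30, 34) ∪ [35, 37)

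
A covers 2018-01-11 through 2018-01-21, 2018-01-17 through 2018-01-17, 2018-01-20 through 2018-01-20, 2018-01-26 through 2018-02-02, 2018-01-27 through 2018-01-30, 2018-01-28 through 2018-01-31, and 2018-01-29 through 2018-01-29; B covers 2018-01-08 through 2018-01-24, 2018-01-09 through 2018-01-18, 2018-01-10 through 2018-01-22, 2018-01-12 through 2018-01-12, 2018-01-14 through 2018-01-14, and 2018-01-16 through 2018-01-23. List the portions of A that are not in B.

2018-01-26 through 2018-02-02

A, merged: 2018-01-11 through 2018-01-21, 2018-01-26 through 2018-02-02.
B, merged: 2018-01-08 through 2018-01-24.
2018-01-11 through 2018-01-21: entirely removed.
2018-01-26 through 2018-02-02: nothing removed.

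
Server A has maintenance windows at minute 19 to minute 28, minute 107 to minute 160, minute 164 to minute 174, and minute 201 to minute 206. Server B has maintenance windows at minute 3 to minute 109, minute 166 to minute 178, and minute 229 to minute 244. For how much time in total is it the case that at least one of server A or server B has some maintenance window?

A ∪ B = minute 3 to minute 160, minute 164 to minute 178, minute 201 to minute 206, minute 229 to minute 244.
Total: 157 minutes + 14 minutes + 5 minutes + 15 minutes = 191 minutes.

191 minutes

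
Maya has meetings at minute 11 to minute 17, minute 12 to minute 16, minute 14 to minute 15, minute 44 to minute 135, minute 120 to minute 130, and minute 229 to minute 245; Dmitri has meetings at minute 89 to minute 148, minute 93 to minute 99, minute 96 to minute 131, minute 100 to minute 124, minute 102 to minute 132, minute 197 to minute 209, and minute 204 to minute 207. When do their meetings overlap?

A, merged: minute 11 to minute 17, minute 44 to minute 135, minute 229 to minute 245.
B, merged: minute 89 to minute 148, minute 197 to minute 209.
minute 11 to minute 17 falls entirely outside B.
minute 44 to minute 135 overlaps B on minute 89 to minute 135.
minute 229 to minute 245 falls entirely outside B.

minute 89 to minute 135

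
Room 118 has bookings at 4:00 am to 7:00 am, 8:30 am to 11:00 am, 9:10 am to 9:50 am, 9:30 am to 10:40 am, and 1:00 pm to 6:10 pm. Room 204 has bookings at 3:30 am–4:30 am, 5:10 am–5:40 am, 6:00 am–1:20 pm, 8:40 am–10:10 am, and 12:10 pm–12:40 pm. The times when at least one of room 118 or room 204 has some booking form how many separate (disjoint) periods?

Merge the first list: 4:00 am–7:00 am, 8:30 am–11:00 am, 1:00 pm–6:10 pm.
Merge the second list: 3:30 am–4:30 am, 5:10 am–5:40 am, 6:00 am–1:20 pm.
A ∪ B = 3:30 am–6:10 pm.
That is 1 disjoint piece.

1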